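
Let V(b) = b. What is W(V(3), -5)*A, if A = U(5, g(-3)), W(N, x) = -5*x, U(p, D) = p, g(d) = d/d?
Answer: 125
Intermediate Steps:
g(d) = 1
A = 5
W(V(3), -5)*A = -5*(-5)*5 = 25*5 = 125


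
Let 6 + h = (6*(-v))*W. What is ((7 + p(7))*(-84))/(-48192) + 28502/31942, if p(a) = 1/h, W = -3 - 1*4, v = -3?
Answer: 7657814743/8466418752 ≈ 0.90449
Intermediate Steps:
W = -7 (W = -3 - 4 = -7)
h = -132 (h = -6 + (6*(-1*(-3)))*(-7) = -6 + (6*3)*(-7) = -6 + 18*(-7) = -6 - 126 = -132)
p(a) = -1/132 (p(a) = 1/(-132) = -1/132)
((7 + p(7))*(-84))/(-48192) + 28502/31942 = ((7 - 1/132)*(-84))/(-48192) + 28502/31942 = ((923/132)*(-84))*(-1/48192) + 28502*(1/31942) = -6461/11*(-1/48192) + 14251/15971 = 6461/530112 + 14251/15971 = 7657814743/8466418752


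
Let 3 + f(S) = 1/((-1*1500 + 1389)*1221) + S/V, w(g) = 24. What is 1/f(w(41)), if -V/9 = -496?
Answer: -8402922/25163651 ≈ -0.33393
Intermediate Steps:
V = 4464 (V = -9*(-496) = 4464)
f(S) = -406594/135531 + S/4464 (f(S) = -3 + (1/((-1*1500 + 1389)*1221) + S/4464) = -3 + ((1/1221)/(-1500 + 1389) + S*(1/4464)) = -3 + ((1/1221)/(-111) + S/4464) = -3 + (-1/111*1/1221 + S/4464) = -3 + (-1/135531 + S/4464) = -406594/135531 + S/4464)
1/f(w(41)) = 1/(-406594/135531 + (1/4464)*24) = 1/(-406594/135531 + 1/186) = 1/(-25163651/8402922) = -8402922/25163651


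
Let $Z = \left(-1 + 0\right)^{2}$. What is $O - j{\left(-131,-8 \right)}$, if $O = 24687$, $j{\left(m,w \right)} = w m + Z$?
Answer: $23638$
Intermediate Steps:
$Z = 1$ ($Z = \left(-1\right)^{2} = 1$)
$j{\left(m,w \right)} = 1 + m w$ ($j{\left(m,w \right)} = w m + 1 = m w + 1 = 1 + m w$)
$O - j{\left(-131,-8 \right)} = 24687 - \left(1 - -1048\right) = 24687 - \left(1 + 1048\right) = 24687 - 1049 = 23638$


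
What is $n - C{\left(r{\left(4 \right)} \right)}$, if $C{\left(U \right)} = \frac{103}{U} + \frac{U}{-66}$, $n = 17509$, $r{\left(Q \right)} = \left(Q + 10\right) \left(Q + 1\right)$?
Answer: $\frac{40444841}{2310} \approx 17509.0$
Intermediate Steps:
$r{\left(Q \right)} = \left(1 + Q\right) \left(10 + Q\right)$ ($r{\left(Q \right)} = \left(10 + Q\right) \left(1 + Q\right) = \left(1 + Q\right) \left(10 + Q\right)$)
$C{\left(U \right)} = \frac{103}{U} - \frac{U}{66}$ ($C{\left(U \right)} = \frac{103}{U} + U \left(- \frac{1}{66}\right) = \frac{103}{U} - \frac{U}{66}$)
$n - C{\left(r{\left(4 \right)} \right)} = 17509 - \left(\frac{103}{10 + 4^{2} + 11 \cdot 4} - \frac{10 + 4^{2} + 11 \cdot 4}{66}\right) = 17509 - \left(\frac{103}{10 + 16 + 44} - \frac{10 + 16 + 44}{66}\right) = 17509 - \left(\frac{103}{70} - \frac{35}{33}\right) = 17509 - \frac{949}{2310} = \frac{40444841}{2310}$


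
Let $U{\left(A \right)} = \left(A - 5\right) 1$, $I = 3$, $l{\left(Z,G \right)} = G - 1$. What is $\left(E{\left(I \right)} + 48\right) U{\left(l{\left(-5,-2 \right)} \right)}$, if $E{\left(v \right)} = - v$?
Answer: $-360$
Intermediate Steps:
$l{\left(Z,G \right)} = -1 + G$
$U{\left(A \right)} = -5 + A$ ($U{\left(A \right)} = \left(-5 + A\right) 1 = -5 + A$)
$\left(E{\left(I \right)} + 48\right) U{\left(l{\left(-5,-2 \right)} \right)} = \left(\left(-1\right) 3 + 48\right) \left(-5 - 3\right) = \left(-3 + 48\right) \left(-5 - 3\right) = 45 \left(-8\right) = -360$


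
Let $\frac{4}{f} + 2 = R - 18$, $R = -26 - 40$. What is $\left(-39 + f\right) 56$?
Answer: $- \frac{94024}{43} \approx -2186.6$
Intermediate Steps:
$R = -66$ ($R = -26 - 40 = -66$)
$f = - \frac{2}{43}$ ($f = \frac{4}{-2 - 84} = \frac{4}{-86} = 4 \left(- \frac{1}{86}\right) = - \frac{2}{43} \approx -0.046512$)
$\left(-39 + f\right) 56 = \left(-39 - \frac{2}{43}\right) 56 = \left(- \frac{1679}{43}\right) 56 = - \frac{94024}{43}$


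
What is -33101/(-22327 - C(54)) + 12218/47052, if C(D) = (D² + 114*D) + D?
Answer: 970880503/739963278 ≈ 1.3121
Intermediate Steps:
C(D) = D² + 115*D
-33101/(-22327 - C(54)) + 12218/47052 = -33101/(-22327 - 54*(115 + 54)) + 12218/47052 = -33101/(-22327 - 54*169) + 12218*(1/47052) = -33101/(-22327 - 1*9126) + 6109/23526 = -33101/(-22327 - 9126) + 6109/23526 = -33101/(-31453) + 6109/23526 = -33101*(-1/31453) + 6109/23526 = 33101/31453 + 6109/23526 = 970880503/739963278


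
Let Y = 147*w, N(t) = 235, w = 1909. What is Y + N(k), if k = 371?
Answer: 280858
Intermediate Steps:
Y = 280623 (Y = 147*1909 = 280623)
Y + N(k) = 280623 + 235 = 280858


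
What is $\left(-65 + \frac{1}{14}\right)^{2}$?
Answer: $\frac{826281}{196} \approx 4215.7$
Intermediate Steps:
$\left(-65 + \frac{1}{14}\right)^{2} = \left(- \frac{909}{14}\right)^{2} = \frac{826281}{196}$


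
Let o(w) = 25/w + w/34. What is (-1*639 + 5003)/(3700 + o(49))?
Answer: 7270424/6167451 ≈ 1.1788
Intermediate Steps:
o(w) = 25/w + w/34 (o(w) = 25/w + w*(1/34) = 25/w + w/34)
(-1*639 + 5003)/(3700 + o(49)) = (-1*639 + 5003)/(3700 + (25/49 + (1/34)*49)) = (-639 + 5003)/(3700 + (25*(1/49) + 49/34)) = 4364/(3700 + (25/49 + 49/34)) = 4364/(3700 + 3251/1666) = 4364/(6167451/1666) = 4364*(1666/6167451) = 7270424/6167451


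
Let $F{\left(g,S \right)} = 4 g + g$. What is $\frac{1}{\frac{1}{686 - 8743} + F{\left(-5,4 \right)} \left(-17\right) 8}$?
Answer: $\frac{8057}{27393799} \approx 0.00029412$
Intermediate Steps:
$F{\left(g,S \right)} = 5 g$
$\frac{1}{\frac{1}{686 - 8743} + F{\left(-5,4 \right)} \left(-17\right) 8} = \frac{1}{\frac{1}{686 - 8743} + 5 \left(-5\right) \left(-17\right) 8} = \frac{1}{\frac{1}{-8057} + \left(-25\right) \left(-17\right) 8} = \frac{1}{- \frac{1}{8057} + 425 \cdot 8} = \frac{1}{- \frac{1}{8057} + 3400} = \frac{1}{\frac{27393799}{8057}} = \frac{8057}{27393799}$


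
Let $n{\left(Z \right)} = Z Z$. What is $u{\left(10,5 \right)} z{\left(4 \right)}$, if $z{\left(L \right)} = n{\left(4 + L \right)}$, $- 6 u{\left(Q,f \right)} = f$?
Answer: $- \frac{160}{3} \approx -53.333$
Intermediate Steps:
$u{\left(Q,f \right)} = - \frac{f}{6}$
$n{\left(Z \right)} = Z^{2}$
$z{\left(L \right)} = \left(4 + L\right)^{2}$
$u{\left(10,5 \right)} z{\left(4 \right)} = \left(- \frac{1}{6}\right) 5 \left(4 + 4\right)^{2} = - \frac{5 \cdot 8^{2}}{6} = \left(- \frac{5}{6}\right) 64 = - \frac{160}{3}$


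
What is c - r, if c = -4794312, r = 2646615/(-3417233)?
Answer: -16383278532081/3417233 ≈ -4.7943e+6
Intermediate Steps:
r = -2646615/3417233 (r = 2646615*(-1/3417233) = -2646615/3417233 ≈ -0.77449)
c - r = -4794312 - 1*(-2646615/3417233) = -4794312 + 2646615/3417233 = -16383278532081/3417233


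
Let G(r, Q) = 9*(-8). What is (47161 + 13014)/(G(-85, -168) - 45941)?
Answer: -60175/46013 ≈ -1.3078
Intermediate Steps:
G(r, Q) = -72
(47161 + 13014)/(G(-85, -168) - 45941) = (47161 + 13014)/(-72 - 45941) = 60175/(-46013) = 60175*(-1/46013) = -60175/46013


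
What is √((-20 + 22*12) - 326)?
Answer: I*√82 ≈ 9.0554*I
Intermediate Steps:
√((-20 + 22*12) - 326) = √((-20 + 264) - 326) = √(244 - 326) = √(-82) = I*√82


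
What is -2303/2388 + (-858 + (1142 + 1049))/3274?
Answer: -2178409/3909156 ≈ -0.55726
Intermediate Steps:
-2303/2388 + (-858 + (1142 + 1049))/3274 = -2303*1/2388 + (-858 + 2191)*(1/3274) = -2303/2388 + 1333*(1/3274) = -2303/2388 + 1333/3274 = -2178409/3909156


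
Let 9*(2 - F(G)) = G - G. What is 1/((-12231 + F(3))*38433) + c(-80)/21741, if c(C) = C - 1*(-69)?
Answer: -1723330156/3406069396779 ≈ -0.00050596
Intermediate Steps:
c(C) = 69 + C (c(C) = C + 69 = 69 + C)
F(G) = 2 (F(G) = 2 - (G - G)/9 = 2 - 1/9*0 = 2 + 0 = 2)
1/((-12231 + F(3))*38433) + c(-80)/21741 = 1/((-12231 + 2)*38433) + (69 - 80)/21741 = (1/38433)/(-12229) - 11*1/21741 = -1/12229*1/38433 - 11/21741 = -1/469997157 - 11/21741 = -1723330156/3406069396779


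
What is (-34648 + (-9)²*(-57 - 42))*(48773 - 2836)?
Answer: -1959993979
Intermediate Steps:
(-34648 + (-9)²*(-57 - 42))*(48773 - 2836) = (-34648 + 81*(-99))*45937 = (-34648 - 8019)*45937 = -42667*45937 = -1959993979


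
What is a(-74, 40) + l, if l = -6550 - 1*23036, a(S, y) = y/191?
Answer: -5650886/191 ≈ -29586.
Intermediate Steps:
a(S, y) = y/191 (a(S, y) = y*(1/191) = y/191)
l = -29586 (l = -6550 - 23036 = -29586)
a(-74, 40) + l = (1/191)*40 - 29586 = 40/191 - 29586 = -5650886/191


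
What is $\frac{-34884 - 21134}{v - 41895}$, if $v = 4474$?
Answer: $\frac{56018}{37421} \approx 1.497$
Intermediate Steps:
$\frac{-34884 - 21134}{v - 41895} = \frac{-34884 - 21134}{4474 - 41895} = - \frac{56018}{-37421} = \left(-56018\right) \left(- \frac{1}{37421}\right) = \frac{56018}{37421}$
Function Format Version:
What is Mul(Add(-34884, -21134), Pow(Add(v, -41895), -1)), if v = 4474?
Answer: Rational(56018, 37421) ≈ 1.4970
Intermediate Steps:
Mul(Add(-34884, -21134), Pow(Add(v, -41895), -1)) = Mul(Add(-34884, -21134), Pow(Add(4474, -41895), -1)) = Mul(-56018, Pow(-37421, -1)) = Mul(-56018, Rational(-1, 37421)) = Rational(56018, 37421)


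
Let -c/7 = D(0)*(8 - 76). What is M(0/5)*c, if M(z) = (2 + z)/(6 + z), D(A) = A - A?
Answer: 0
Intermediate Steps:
D(A) = 0
M(z) = (2 + z)/(6 + z)
c = 0 (c = -0*(8 - 76) = -0*(-68) = -7*0 = 0)
M(0/5)*c = ((2 + 0/5)/(6 + 0/5))*0 = ((2 + 0*(⅕))/(6 + 0*(⅕)))*0 = ((2 + 0)/(6 + 0))*0 = (2/6)*0 = ((⅙)*2)*0 = (⅓)*0 = 0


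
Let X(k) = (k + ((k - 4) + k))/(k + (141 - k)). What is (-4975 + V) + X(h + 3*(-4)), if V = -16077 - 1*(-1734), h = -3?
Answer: -2723887/141 ≈ -19318.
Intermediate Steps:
X(k) = -4/141 + k/47 (X(k) = (k + ((-4 + k) + k))/141 = (k + (-4 + 2*k))*(1/141) = (-4 + 3*k)*(1/141) = -4/141 + k/47)
V = -14343 (V = -16077 + 1734 = -14343)
(-4975 + V) + X(h + 3*(-4)) = (-4975 - 14343) + (-4/141 + (-3 + 3*(-4))/47) = -19318 + (-4/141 + (-3 - 12)/47) = -19318 + (-4/141 + (1/47)*(-15)) = -19318 + (-4/141 - 15/47) = -19318 - 49/141 = -2723887/141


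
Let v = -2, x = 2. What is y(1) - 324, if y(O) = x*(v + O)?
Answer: -326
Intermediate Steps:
y(O) = -4 + 2*O (y(O) = 2*(-2 + O) = -4 + 2*O)
y(1) - 324 = (-4 + 2*1) - 324 = (-4 + 2) - 324 = -2 - 324 = -326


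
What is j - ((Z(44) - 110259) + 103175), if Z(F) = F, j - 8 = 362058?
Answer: 369106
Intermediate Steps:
j = 362066 (j = 8 + 362058 = 362066)
j - ((Z(44) - 110259) + 103175) = 362066 - ((44 - 110259) + 103175) = 362066 - (-110215 + 103175) = 362066 - 1*(-7040) = 362066 + 7040 = 369106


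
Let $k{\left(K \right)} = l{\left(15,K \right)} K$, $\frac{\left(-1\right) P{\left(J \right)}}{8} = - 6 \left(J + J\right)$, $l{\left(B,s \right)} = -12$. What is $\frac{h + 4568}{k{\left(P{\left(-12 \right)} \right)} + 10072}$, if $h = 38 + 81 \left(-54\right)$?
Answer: $\frac{1}{103} \approx 0.0097087$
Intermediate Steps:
$P{\left(J \right)} = 96 J$ ($P{\left(J \right)} = - 8 \left(- 6 \left(J + J\right)\right) = - 8 \left(- 6 \cdot 2 J\right) = - 8 \left(- 12 J\right) = 96 J$)
$k{\left(K \right)} = - 12 K$
$h = -4336$ ($h = 38 - 4374 = -4336$)
$\frac{h + 4568}{k{\left(P{\left(-12 \right)} \right)} + 10072} = \frac{-4336 + 4568}{- 12 \cdot 96 \left(-12\right) + 10072} = \frac{232}{\left(-12\right) \left(-1152\right) + 10072} = \frac{232}{13824 + 10072} = \frac{232}{23896} = 232 \cdot \frac{1}{23896} = \frac{1}{103}$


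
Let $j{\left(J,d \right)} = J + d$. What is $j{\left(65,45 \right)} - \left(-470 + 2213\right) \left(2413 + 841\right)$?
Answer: $-5671612$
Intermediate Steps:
$j{\left(65,45 \right)} - \left(-470 + 2213\right) \left(2413 + 841\right) = \left(65 + 45\right) - \left(-470 + 2213\right) \left(2413 + 841\right) = 110 - 1743 \cdot 3254 = 110 - 5671722 = -5671612$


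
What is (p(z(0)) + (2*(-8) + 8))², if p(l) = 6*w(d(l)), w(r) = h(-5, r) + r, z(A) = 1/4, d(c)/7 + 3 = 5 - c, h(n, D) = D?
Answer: 19321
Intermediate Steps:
d(c) = 14 - 7*c (d(c) = -21 + 7*(5 - c) = -21 + (35 - 7*c) = 14 - 7*c)
z(A) = ¼
w(r) = 2*r (w(r) = r + r = 2*r)
p(l) = 168 - 84*l (p(l) = 6*(2*(14 - 7*l)) = 6*(28 - 14*l) = 168 - 84*l)
(p(z(0)) + (2*(-8) + 8))² = ((168 - 84*¼) + (2*(-8) + 8))² = ((168 - 21) + (-16 + 8))² = (147 - 8)² = 139² = 19321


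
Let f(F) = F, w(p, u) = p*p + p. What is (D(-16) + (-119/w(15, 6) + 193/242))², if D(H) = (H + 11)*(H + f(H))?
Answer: 21670523935921/843321600 ≈ 25697.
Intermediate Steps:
w(p, u) = p + p² (w(p, u) = p² + p = p + p²)
D(H) = 2*H*(11 + H) (D(H) = (H + 11)*(H + H) = (11 + H)*(2*H) = 2*H*(11 + H))
(D(-16) + (-119/w(15, 6) + 193/242))² = (2*(-16)*(11 - 16) + (-119*1/(15*(1 + 15)) + 193/242))² = (2*(-16)*(-5) + (-119/(15*16) + 193*(1/242)))² = (160 + (-119/240 + 193/242))² = (160 + 8761/29040)² = (4655161/29040)² = 21670523935921/843321600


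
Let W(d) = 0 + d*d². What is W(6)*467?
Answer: 100872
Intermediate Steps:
W(d) = d³ (W(d) = 0 + d³ = d³)
W(6)*467 = 6³*467 = 216*467 = 100872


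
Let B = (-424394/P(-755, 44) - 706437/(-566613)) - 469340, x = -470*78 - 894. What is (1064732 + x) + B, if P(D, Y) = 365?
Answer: 12792039619477/22979305 ≈ 5.5668e+5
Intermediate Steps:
x = -37554 (x = -36660 - 894 = -37554)
B = -10811796931813/22979305 (B = (-424394/365 - 706437/(-566613)) - 469340 = (-424394*1/365 - 706437*(-1/566613)) - 469340 = (-424394/365 + 78493/62957) - 469340 = -26689923113/22979305 - 469340 = -10811796931813/22979305 ≈ -4.7050e+5)
(1064732 + x) + B = (1064732 - 37554) - 10811796931813/22979305 = 1027178 - 10811796931813/22979305 = 12792039619477/22979305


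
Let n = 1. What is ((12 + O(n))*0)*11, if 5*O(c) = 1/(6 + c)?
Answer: 0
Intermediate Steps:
O(c) = 1/(5*(6 + c))
((12 + O(n))*0)*11 = ((12 + 1/(5*(6 + 1)))*0)*11 = ((12 + (⅕)/7)*0)*11 = ((12 + (⅕)*(⅐))*0)*11 = ((12 + 1/35)*0)*11 = ((421/35)*0)*11 = 0*11 = 0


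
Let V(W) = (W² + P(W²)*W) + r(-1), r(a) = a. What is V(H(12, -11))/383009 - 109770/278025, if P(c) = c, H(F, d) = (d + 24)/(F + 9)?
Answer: -214523556467/543343008915 ≈ -0.39482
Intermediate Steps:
H(F, d) = (24 + d)/(9 + F)
V(W) = -1 + W² + W³ (V(W) = (W² + W²*W) - 1 = (W² + W³) - 1 = -1 + W² + W³)
V(H(12, -11))/383009 - 109770/278025 = (-1 + ((24 - 11)/(9 + 12))² + ((24 - 11)/(9 + 12))³)/383009 - 109770/278025 = (-1 + (13/21)² + (13/21)³)*(1/383009) - 109770*1/278025 = (-1 + ((1/21)*13)² + ((1/21)*13)³)*(1/383009) - 7318/18535 = (-1 + (13/21)² + (13/21)³)*(1/383009) - 7318/18535 = (-1 + 169/441 + 2197/9261)*(1/383009) - 7318/18535 = -3515/9261*1/383009 - 7318/18535 = -3515/3547046349 - 7318/18535 = -214523556467/543343008915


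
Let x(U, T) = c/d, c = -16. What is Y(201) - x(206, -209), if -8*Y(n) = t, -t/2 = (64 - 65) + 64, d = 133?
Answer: 8443/532 ≈ 15.870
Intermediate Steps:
x(U, T) = -16/133
t = -126 (t = -2*((64 - 65) + 64) = -2*(-1 + 64) = -2*63 = -126)
Y(n) = 63/4 (Y(n) = -⅛*(-126) = 63/4)
Y(201) - x(206, -209) = 63/4 - 1*(-16/133) = 63/4 + 16/133 = 8443/532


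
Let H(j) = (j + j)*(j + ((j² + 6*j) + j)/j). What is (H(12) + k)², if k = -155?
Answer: 346921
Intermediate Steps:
H(j) = 2*j*(j + (j² + 7*j)/j) (H(j) = (2*j)*(j + (j² + 7*j)/j) = 2*j*(j + (j² + 7*j)/j))
(H(12) + k)² = (2*12*(7 + 2*12) - 155)² = (2*12*(7 + 24) - 155)² = (2*12*31 - 155)² = (744 - 155)² = 589² = 346921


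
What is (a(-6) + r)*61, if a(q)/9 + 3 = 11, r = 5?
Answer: 4697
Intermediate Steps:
a(q) = 72 (a(q) = -27 + 9*11 = -27 + 99 = 72)
(a(-6) + r)*61 = (72 + 5)*61 = 77*61 = 4697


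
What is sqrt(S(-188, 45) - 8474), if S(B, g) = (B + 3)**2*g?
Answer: sqrt(1531651) ≈ 1237.6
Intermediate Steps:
S(B, g) = g*(3 + B)**2 (S(B, g) = (3 + B)**2*g = g*(3 + B)**2)
sqrt(S(-188, 45) - 8474) = sqrt(45*(3 - 188)**2 - 8474) = sqrt(45*(-185)**2 - 8474) = sqrt(45*34225 - 8474) = sqrt(1540125 - 8474) = sqrt(1531651)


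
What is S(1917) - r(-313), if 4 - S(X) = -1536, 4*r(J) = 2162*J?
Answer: 341433/2 ≈ 1.7072e+5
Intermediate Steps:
r(J) = 1081*J/2 (r(J) = (2162*J)/4 = 1081*J/2)
S(X) = 1540 (S(X) = 4 - 1*(-1536) = 4 + 1536 = 1540)
S(1917) - r(-313) = 1540 - 1081*(-313)/2 = 1540 - 1*(-338353/2) = 1540 + 338353/2 = 341433/2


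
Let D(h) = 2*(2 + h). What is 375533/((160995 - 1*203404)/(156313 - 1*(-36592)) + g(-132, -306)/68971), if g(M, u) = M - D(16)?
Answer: -713772931225345/422485597 ≈ -1.6895e+6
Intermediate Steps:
D(h) = 4 + 2*h
g(M, u) = -36 + M (g(M, u) = M - (4 + 2*16) = M - (4 + 32) = M - 1*36 = M - 36 = -36 + M)
375533/((160995 - 1*203404)/(156313 - 1*(-36592)) + g(-132, -306)/68971) = 375533/((160995 - 1*203404)/(156313 - 1*(-36592)) + (-36 - 132)/68971) = 375533/((160995 - 203404)/(156313 + 36592) - 168*1/68971) = 375533/(-42409/192905 - 24/9853) = 375533/(-422485597/1900692965) = 375533*(-1900692965/422485597) = -713772931225345/422485597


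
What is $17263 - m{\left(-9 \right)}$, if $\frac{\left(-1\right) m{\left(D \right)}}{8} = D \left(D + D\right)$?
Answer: $18559$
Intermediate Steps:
$m{\left(D \right)} = - 16 D^{2}$ ($m{\left(D \right)} = - 8 D \left(D + D\right) = - 8 D 2 D = - 8 \cdot 2 D^{2} = - 16 D^{2}$)
$17263 - m{\left(-9 \right)} = 17263 - - 16 \left(-9\right)^{2} = 17263 - \left(-16\right) 81 = 17263 - -1296 = 17263 + 1296 = 18559$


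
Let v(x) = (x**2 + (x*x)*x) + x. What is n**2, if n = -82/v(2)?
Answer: 1681/49 ≈ 34.306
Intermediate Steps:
v(x) = x + x**2 + x**3 (v(x) = (x**2 + x**2*x) + x = (x**2 + x**3) + x = x + x**2 + x**3)
n = -41/7 (n = -82*1/(2*(1 + 2 + 2**2)) = -82*1/(2*(1 + 2 + 4)) = -82/(2*7) = -82/14 = -82*1/14 = -41/7 ≈ -5.8571)
n**2 = (-41/7)**2 = 1681/49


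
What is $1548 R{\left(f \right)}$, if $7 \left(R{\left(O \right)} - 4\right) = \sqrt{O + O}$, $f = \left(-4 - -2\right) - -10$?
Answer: $\frac{49536}{7} \approx 7076.6$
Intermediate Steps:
$f = 8$ ($f = \left(-4 + 2\right) + 10 = -2 + 10 = 8$)
$R{\left(O \right)} = 4 + \frac{\sqrt{2} \sqrt{O}}{7}$ ($R{\left(O \right)} = 4 + \frac{\sqrt{O + O}}{7} = 4 + \frac{\sqrt{2 O}}{7} = 4 + \frac{\sqrt{2} \sqrt{O}}{7}$)
$1548 R{\left(f \right)} = 1548 \left(4 + \frac{\sqrt{2} \sqrt{8}}{7}\right) = 1548 \left(4 + \frac{\sqrt{2} \cdot 2 \sqrt{2}}{7}\right) = 1548 \left(4 + \frac{4}{7}\right) = 1548 \cdot \frac{32}{7} = \frac{49536}{7}$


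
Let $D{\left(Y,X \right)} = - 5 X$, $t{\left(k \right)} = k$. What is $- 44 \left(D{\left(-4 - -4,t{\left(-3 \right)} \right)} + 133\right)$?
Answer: $-6512$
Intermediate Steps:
$- 44 \left(D{\left(-4 - -4,t{\left(-3 \right)} \right)} + 133\right) = - 44 \left(\left(-5\right) \left(-3\right) + 133\right) = - 44 \left(15 + 133\right) = \left(-44\right) 148 = -6512$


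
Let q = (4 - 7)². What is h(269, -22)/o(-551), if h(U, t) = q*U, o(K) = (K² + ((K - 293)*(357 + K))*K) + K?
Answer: -2421/89915486 ≈ -2.6925e-5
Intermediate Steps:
o(K) = K + K² + K*(-293 + K)*(357 + K) (o(K) = (K² + ((-293 + K)*(357 + K))*K) + K = (K² + K*(-293 + K)*(357 + K)) + K = K + K² + K*(-293 + K)*(357 + K))
q = 9 (q = (-3)² = 9)
h(U, t) = 9*U
h(269, -22)/o(-551) = (9*269)/((-551*(-104600 + (-551)² + 65*(-551)))) = 2421/((-551*(-104600 + 303601 - 35815))) = 2421/((-551*163186)) = 2421/(-89915486) = 2421*(-1/89915486) = -2421/89915486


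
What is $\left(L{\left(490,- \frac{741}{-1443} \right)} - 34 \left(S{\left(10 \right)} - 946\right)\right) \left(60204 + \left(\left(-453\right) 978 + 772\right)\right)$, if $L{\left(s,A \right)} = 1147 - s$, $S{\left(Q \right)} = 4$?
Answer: $-12487565730$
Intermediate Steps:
$\left(L{\left(490,- \frac{741}{-1443} \right)} - 34 \left(S{\left(10 \right)} - 946\right)\right) \left(60204 + \left(\left(-453\right) 978 + 772\right)\right) = \left(\left(1147 - 490\right) - 34 \left(4 - 946\right)\right) \left(60204 + \left(\left(-453\right) 978 + 772\right)\right) = \left(\left(1147 - 490\right) - -32028\right) \left(60204 + \left(-443034 + 772\right)\right) = \left(657 + 32028\right) \left(60204 - 442262\right) = 32685 \left(-382058\right) = -12487565730$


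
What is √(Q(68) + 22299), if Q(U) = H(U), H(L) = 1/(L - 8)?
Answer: √20069115/30 ≈ 149.33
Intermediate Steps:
H(L) = 1/(-8 + L)
Q(U) = 1/(-8 + U)
√(Q(68) + 22299) = √(1/(-8 + 68) + 22299) = √(1/60 + 22299) = √(1337941/60) = √20069115/30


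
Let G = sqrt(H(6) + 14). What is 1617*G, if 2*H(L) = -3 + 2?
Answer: 4851*sqrt(6)/2 ≈ 5941.2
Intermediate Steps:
H(L) = -1/2 (H(L) = (-3 + 2)/2 = (1/2)*(-1) = -1/2)
G = 3*sqrt(6)/2 (G = sqrt(-1/2 + 14) = sqrt(27/2) = 3*sqrt(6)/2 ≈ 3.6742)
1617*G = 1617*(3*sqrt(6)/2) = 4851*sqrt(6)/2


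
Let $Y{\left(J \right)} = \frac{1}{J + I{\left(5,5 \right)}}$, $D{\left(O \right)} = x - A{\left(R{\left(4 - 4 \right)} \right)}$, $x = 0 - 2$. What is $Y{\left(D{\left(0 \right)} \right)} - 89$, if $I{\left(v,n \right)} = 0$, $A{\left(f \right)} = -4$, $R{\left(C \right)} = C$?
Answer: $- \frac{177}{2} \approx -88.5$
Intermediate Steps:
$x = -2$ ($x = 0 - 2 = -2$)
$D{\left(O \right)} = 2$ ($D{\left(O \right)} = -2 - -4 = -2 + 4 = 2$)
$Y{\left(J \right)} = \frac{1}{J}$ ($Y{\left(J \right)} = \frac{1}{J + 0} = \frac{1}{J}$)
$Y{\left(D{\left(0 \right)} \right)} - 89 = \frac{1}{2} - 89 = - \frac{177}{2}$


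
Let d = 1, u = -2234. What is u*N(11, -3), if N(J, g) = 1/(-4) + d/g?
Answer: 7819/6 ≈ 1303.2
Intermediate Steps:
N(J, g) = -1/4 + 1/g (N(J, g) = 1/(-4) + 1/g = 1*(-1/4) + 1/g = -1/4 + 1/g)
u*N(11, -3) = -1117*(4 - 1*(-3))/(2*(-3)) = -1117*(-1)*(4 + 3)/(2*3) = -1117*(-1)*7/(2*3) = -2234*(-7/12) = 7819/6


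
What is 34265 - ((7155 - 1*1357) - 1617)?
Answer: 30084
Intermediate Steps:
34265 - ((7155 - 1*1357) - 1617) = 34265 - ((7155 - 1357) - 1617) = 34265 - (5798 - 1617) = 34265 - 1*4181 = 34265 - 4181 = 30084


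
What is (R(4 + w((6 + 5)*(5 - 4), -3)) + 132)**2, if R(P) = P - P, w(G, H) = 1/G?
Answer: 17424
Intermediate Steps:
R(P) = 0
(R(4 + w((6 + 5)*(5 - 4), -3)) + 132)**2 = (0 + 132)**2 = 132**2 = 17424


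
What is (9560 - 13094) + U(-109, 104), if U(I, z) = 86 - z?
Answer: -3552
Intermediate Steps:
(9560 - 13094) + U(-109, 104) = (9560 - 13094) + (86 - 1*104) = -3534 + (86 - 104) = -3534 - 18 = -3552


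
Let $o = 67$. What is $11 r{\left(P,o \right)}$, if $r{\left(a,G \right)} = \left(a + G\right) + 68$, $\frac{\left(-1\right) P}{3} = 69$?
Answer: $-792$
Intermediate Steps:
$P = -207$ ($P = \left(-3\right) 69 = -207$)
$r{\left(a,G \right)} = 68 + G + a$ ($r{\left(a,G \right)} = \left(G + a\right) + 68 = 68 + G + a$)
$11 r{\left(P,o \right)} = 11 \left(68 + 67 - 207\right) = 11 \left(-72\right) = -792$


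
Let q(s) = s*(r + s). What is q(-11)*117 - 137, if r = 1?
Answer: 12733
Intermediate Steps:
q(s) = s*(1 + s)
q(-11)*117 - 137 = -11*(1 - 11)*117 - 137 = -11*(-10)*117 - 137 = 110*117 - 137 = 12870 - 137 = 12733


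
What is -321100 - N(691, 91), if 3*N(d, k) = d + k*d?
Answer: -1026872/3 ≈ -3.4229e+5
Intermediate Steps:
N(d, k) = d/3 + d*k/3 (N(d, k) = (d + k*d)/3 = (d + d*k)/3 = d/3 + d*k/3)
-321100 - N(691, 91) = -321100 - 691*(1 + 91)/3 = -321100 - 691*92/3 = -321100 - 1*63572/3 = -321100 - 63572/3 = -1026872/3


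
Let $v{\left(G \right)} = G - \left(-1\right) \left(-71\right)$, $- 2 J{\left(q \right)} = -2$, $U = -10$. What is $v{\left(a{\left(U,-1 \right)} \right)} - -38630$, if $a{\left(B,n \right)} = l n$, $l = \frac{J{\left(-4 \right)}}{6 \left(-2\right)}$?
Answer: $\frac{462709}{12} \approx 38559.0$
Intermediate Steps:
$J{\left(q \right)} = 1$ ($J{\left(q \right)} = \left(- \frac{1}{2}\right) \left(-2\right) = 1$)
$l = - \frac{1}{12}$ ($l = 1 \frac{1}{6 \left(-2\right)} = 1 \frac{1}{-12} = 1 \left(- \frac{1}{12}\right) = - \frac{1}{12} \approx -0.083333$)
$a{\left(B,n \right)} = - \frac{n}{12}$
$v{\left(G \right)} = -71 + G$ ($v{\left(G \right)} = G - 71 = -71 + G$)
$v{\left(a{\left(U,-1 \right)} \right)} - -38630 = \left(-71 - - \frac{1}{12}\right) - -38630 = \left(-71 + \frac{1}{12}\right) + 38630 = - \frac{851}{12} + 38630 = \frac{462709}{12}$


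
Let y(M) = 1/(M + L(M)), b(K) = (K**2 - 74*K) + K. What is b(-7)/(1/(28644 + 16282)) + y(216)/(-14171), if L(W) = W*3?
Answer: 308034968048639/12243744 ≈ 2.5159e+7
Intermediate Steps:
L(W) = 3*W
b(K) = K**2 - 73*K
y(M) = 1/(4*M) (y(M) = 1/(M + 3*M) = 1/(4*M))
b(-7)/(1/(28644 + 16282)) + y(216)/(-14171) = (-7*(-73 - 7))/(1/(28644 + 16282)) + ((1/4)/216)/(-14171) = (-7*(-80))/(1/44926) + ((1/4)*(1/216))*(-1/14171) = 560/(1/44926) + (1/864)*(-1/14171) = 560*44926 - 1/12243744 = 25158560 - 1/12243744 = 308034968048639/12243744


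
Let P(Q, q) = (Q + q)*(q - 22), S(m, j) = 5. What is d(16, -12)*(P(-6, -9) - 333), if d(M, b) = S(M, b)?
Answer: 660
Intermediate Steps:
P(Q, q) = (-22 + q)*(Q + q) (P(Q, q) = (Q + q)*(-22 + q) = (-22 + q)*(Q + q))
d(M, b) = 5
d(16, -12)*(P(-6, -9) - 333) = 5*(((-9)² - 22*(-6) - 22*(-9) - 6*(-9)) - 333) = 5*((81 + 132 + 198 + 54) - 333) = 5*(465 - 333) = 5*132 = 660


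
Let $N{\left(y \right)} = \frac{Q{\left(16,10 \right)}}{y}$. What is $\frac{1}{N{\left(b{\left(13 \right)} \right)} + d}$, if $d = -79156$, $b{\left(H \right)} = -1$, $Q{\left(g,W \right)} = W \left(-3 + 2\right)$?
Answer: $- \frac{1}{79146} \approx -1.2635 \cdot 10^{-5}$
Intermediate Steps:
$Q{\left(g,W \right)} = - W$ ($Q{\left(g,W \right)} = W \left(-1\right) = - W$)
$N{\left(y \right)} = - \frac{10}{y}$ ($N{\left(y \right)} = \frac{\left(-1\right) 10}{y} = - \frac{10}{y}$)
$\frac{1}{N{\left(b{\left(13 \right)} \right)} + d} = \frac{1}{- \frac{10}{-1} - 79156} = \frac{1}{\left(-10\right) \left(-1\right) - 79156} = \frac{1}{10 - 79156} = \frac{1}{-79146} = - \frac{1}{79146}$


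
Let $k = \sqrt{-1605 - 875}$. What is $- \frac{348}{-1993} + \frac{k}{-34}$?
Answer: $\frac{348}{1993} - \frac{2 i \sqrt{155}}{17} \approx 0.17461 - 1.4647 i$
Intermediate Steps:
$k = 4 i \sqrt{155}$ ($k = \sqrt{-2480} = 4 i \sqrt{155} \approx 49.8 i$)
$- \frac{348}{-1993} + \frac{k}{-34} = - \frac{348}{-1993} + \frac{4 i \sqrt{155}}{-34} = \left(-348\right) \left(- \frac{1}{1993}\right) + 4 i \sqrt{155} \left(- \frac{1}{34}\right) = \frac{348}{1993} - \frac{2 i \sqrt{155}}{17}$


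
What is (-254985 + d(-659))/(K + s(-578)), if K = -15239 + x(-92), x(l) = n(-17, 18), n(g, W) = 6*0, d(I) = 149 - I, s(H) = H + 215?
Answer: 254177/15602 ≈ 16.291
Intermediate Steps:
s(H) = 215 + H
n(g, W) = 0
x(l) = 0
K = -15239 (K = -15239 + 0 = -15239)
(-254985 + d(-659))/(K + s(-578)) = (-254985 + (149 - 1*(-659)))/(-15239 + (215 - 578)) = (-254985 + (149 + 659))/(-15239 - 363) = (-254985 + 808)/(-15602) = -254177*(-1/15602) = 254177/15602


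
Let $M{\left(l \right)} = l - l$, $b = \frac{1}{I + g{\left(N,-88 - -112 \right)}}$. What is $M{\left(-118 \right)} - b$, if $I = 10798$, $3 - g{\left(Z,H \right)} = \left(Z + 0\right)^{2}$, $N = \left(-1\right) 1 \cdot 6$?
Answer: $- \frac{1}{10765} \approx -9.2894 \cdot 10^{-5}$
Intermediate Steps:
$N = -6$ ($N = \left(-1\right) 6 = -6$)
$g{\left(Z,H \right)} = 3 - Z^{2}$ ($g{\left(Z,H \right)} = 3 - \left(Z + 0\right)^{2} = 3 - Z^{2}$)
$b = \frac{1}{10765}$ ($b = \frac{1}{10798 + \left(3 - \left(-6\right)^{2}\right)} = \frac{1}{10798 + \left(3 - 36\right)} = \frac{1}{10798 - 33} = \frac{1}{10765} \approx 9.2894 \cdot 10^{-5}$)
$M{\left(l \right)} = 0$
$M{\left(-118 \right)} - b = 0 - \frac{1}{10765} = - \frac{1}{10765}$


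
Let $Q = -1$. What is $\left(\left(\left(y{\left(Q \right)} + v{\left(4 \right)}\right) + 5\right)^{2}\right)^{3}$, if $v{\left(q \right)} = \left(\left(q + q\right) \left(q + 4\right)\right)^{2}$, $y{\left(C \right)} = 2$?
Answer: $4770996542191270128529$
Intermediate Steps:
$v{\left(q \right)} = 4 q^{2} \left(4 + q\right)^{2}$ ($v{\left(q \right)} = \left(2 q \left(4 + q\right)\right)^{2} = 4 q^{2} \left(4 + q\right)^{2}$)
$\left(\left(\left(y{\left(Q \right)} + v{\left(4 \right)}\right) + 5\right)^{2}\right)^{3} = \left(\left(\left(2 + 4 \cdot 4^{2} \left(4 + 4\right)^{2}\right) + 5\right)^{2}\right)^{3} = \left(\left(\left(2 + 4 \cdot 16 \cdot 8^{2}\right) + 5\right)^{2}\right)^{3} = \left(\left(\left(2 + 4 \cdot 16 \cdot 64\right) + 5\right)^{2}\right)^{3} = \left(\left(\left(2 + 4096\right) + 5\right)^{2}\right)^{3} = \left(\left(4098 + 5\right)^{2}\right)^{3} = \left(4103^{2}\right)^{3} = 16834609^{3} = 4770996542191270128529$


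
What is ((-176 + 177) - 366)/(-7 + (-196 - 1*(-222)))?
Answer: -365/19 ≈ -19.211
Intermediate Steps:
((-176 + 177) - 366)/(-7 + (-196 - 1*(-222))) = (1 - 366)/(-7 + (-196 + 222)) = -365/(-7 + 26) = -365/19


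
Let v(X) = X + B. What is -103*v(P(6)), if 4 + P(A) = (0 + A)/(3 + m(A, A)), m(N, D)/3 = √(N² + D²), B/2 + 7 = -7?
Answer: 234222/71 - 1236*√2/71 ≈ 3274.3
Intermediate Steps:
B = -28 (B = -14 + 2*(-7) = -14 - 14 = -28)
m(N, D) = 3*√(D² + N²) (m(N, D) = 3*√(N² + D²) = 3*√(D² + N²))
P(A) = -4 + A/(3 + 3*√2*√(A²)) (P(A) = -4 + (0 + A)/(3 + 3*√(A² + A²)) = -4 + A/(3 + 3*√(2*A²)) = -4 + A/(3 + 3*(√2*√(A²))) = -4 + A/(3 + 3*√2*√(A²)))
v(X) = -28 + X (v(X) = X - 28 = -28 + X)
-103*v(P(6)) = -103*(-28 + (-12 + 6 - 12*√2*√(6²))/(3*(1 + √2*√(6²)))) = -103*(-28 + (-12 + 6 - 12*√2*√36)/(3*(1 + √2*√36))) = -103*(-28 + (-12 + 6 - 12*√2*6)/(3*(1 + √2*6))) = -103*(-28 + (-12 + 6 - 72*√2)/(3*(1 + 6*√2))) = -103*(-28 + (-6 - 72*√2)/(3*(1 + 6*√2))) = 2884 - 103*(-6 - 72*√2)/(3*(1 + 6*√2))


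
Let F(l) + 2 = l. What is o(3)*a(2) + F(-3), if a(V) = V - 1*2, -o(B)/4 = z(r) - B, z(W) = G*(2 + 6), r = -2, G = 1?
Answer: -5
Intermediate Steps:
F(l) = -2 + l
z(W) = 8 (z(W) = 1*(2 + 6) = 1*8 = 8)
o(B) = -32 + 4*B (o(B) = -4*(8 - B) = -32 + 4*B)
a(V) = -2 + V (a(V) = V - 2 = -2 + V)
o(3)*a(2) + F(-3) = (-32 + 4*3)*(-2 + 2) + (-2 - 3) = (-32 + 12)*0 - 5 = -20*0 - 5 = 0 - 5 = -5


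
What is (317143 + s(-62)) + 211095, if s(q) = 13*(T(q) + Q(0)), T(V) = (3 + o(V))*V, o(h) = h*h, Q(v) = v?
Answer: -2572444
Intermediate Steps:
o(h) = h**2
T(V) = V*(3 + V**2) (T(V) = (3 + V**2)*V = V*(3 + V**2))
s(q) = 13*q*(3 + q**2) (s(q) = 13*(q*(3 + q**2) + 0) = 13*(q*(3 + q**2)) = 13*q*(3 + q**2))
(317143 + s(-62)) + 211095 = (317143 + 13*(-62)*(3 + (-62)**2)) + 211095 = (317143 + 13*(-62)*(3 + 3844)) + 211095 = (317143 + 13*(-62)*3847) + 211095 = (317143 - 3100682) + 211095 = -2783539 + 211095 = -2572444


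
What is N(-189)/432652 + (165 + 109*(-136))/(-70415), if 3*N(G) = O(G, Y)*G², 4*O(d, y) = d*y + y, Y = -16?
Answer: 159210665557/7616297645 ≈ 20.904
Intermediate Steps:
O(d, y) = y/4 + d*y/4 (O(d, y) = (d*y + y)/4 = (y + d*y)/4 = y/4 + d*y/4)
N(G) = G²*(-4 - 4*G)/3 (N(G) = (((¼)*(-16)*(1 + G))*G²)/3 = ((-4 - 4*G)*G²)/3 = (G²*(-4 - 4*G))/3 = G²*(-4 - 4*G)/3)
N(-189)/432652 + (165 + 109*(-136))/(-70415) = ((4/3)*(-189)²*(-1 - 1*(-189)))/432652 + (165 + 109*(-136))/(-70415) = ((4/3)*35721*(-1 + 189))*(1/432652) + (165 - 14824)*(-1/70415) = ((4/3)*35721*188)*(1/432652) - 14659*(-1/70415) = 8954064*(1/432652) + 14659/70415 = 2238516/108163 + 14659/70415 = 159210665557/7616297645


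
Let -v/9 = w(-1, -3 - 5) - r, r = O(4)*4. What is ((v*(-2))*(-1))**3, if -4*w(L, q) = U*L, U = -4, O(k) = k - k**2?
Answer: -605495736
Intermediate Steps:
r = -48 (r = (4*(1 - 1*4))*4 = (4*(1 - 4))*4 = (4*(-3))*4 = -12*4 = -48)
w(L, q) = L (w(L, q) = -(-1)*L = L)
v = -423 (v = -9*(-1 - 1*(-48)) = -9*(-1 + 48) = -9*47 = -423)
((v*(-2))*(-1))**3 = (-423*(-2)*(-1))**3 = (846*(-1))**3 = (-846)**3 = -605495736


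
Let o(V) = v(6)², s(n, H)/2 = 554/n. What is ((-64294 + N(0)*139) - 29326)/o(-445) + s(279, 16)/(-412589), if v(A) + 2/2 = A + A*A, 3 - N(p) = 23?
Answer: -11096830570948/193503828411 ≈ -57.347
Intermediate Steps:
N(p) = -20 (N(p) = 3 - 1*23 = 3 - 23 = -20)
s(n, H) = 1108/n (s(n, H) = 2*(554/n) = 1108/n)
v(A) = -1 + A + A² (v(A) = -1 + (A + A*A) = -1 + (A + A²) = -1 + A + A²)
o(V) = 1681 (o(V) = (-1 + 6 + 6²)² = (-1 + 6 + 36)² = 41² = 1681)
((-64294 + N(0)*139) - 29326)/o(-445) + s(279, 16)/(-412589) = ((-64294 - 20*139) - 29326)/1681 + (1108/279)/(-412589) = ((-64294 - 2780) - 29326)*(1/1681) + (1108*(1/279))*(-1/412589) = (-67074 - 29326)*(1/1681) + (1108/279)*(-1/412589) = -96400*1/1681 - 1108/115112331 = -96400/1681 - 1108/115112331 = -11096830570948/193503828411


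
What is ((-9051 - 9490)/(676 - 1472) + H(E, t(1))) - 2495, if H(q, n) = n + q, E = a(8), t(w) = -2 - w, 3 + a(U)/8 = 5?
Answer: -1957131/796 ≈ -2458.7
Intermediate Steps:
a(U) = 16 (a(U) = -24 + 8*5 = -24 + 40 = 16)
E = 16
((-9051 - 9490)/(676 - 1472) + H(E, t(1))) - 2495 = ((-9051 - 9490)/(676 - 1472) + ((-2 - 1*1) + 16)) - 2495 = (-18541/(-796) + ((-2 - 1) + 16)) - 2495 = (-18541*(-1/796) + (-3 + 16)) - 2495 = (18541/796 + 13) - 2495 = 28889/796 - 2495 = -1957131/796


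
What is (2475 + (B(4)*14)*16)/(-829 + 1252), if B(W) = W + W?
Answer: 4267/423 ≈ 10.087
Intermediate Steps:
B(W) = 2*W
(2475 + (B(4)*14)*16)/(-829 + 1252) = (2475 + ((2*4)*14)*16)/(-829 + 1252) = (2475 + (8*14)*16)/423 = (2475 + 112*16)*(1/423) = (2475 + 1792)*(1/423) = 4267*(1/423) = 4267/423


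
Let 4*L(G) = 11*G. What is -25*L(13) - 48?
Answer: -3767/4 ≈ -941.75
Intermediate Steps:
L(G) = 11*G/4 (L(G) = (11*G)/4 = 11*G/4)
-25*L(13) - 48 = -275*13/4 - 48 = -25*143/4 - 48 = -3575/4 - 48 = -3767/4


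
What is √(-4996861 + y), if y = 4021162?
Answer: 3*I*√108411 ≈ 987.77*I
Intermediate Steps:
√(-4996861 + y) = √(-4996861 + 4021162) = √(-975699) = 3*I*√108411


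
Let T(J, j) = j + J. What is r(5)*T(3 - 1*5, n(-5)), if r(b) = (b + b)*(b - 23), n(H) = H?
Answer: 1260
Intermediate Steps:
T(J, j) = J + j
r(b) = 2*b*(-23 + b) (r(b) = (2*b)*(-23 + b) = 2*b*(-23 + b))
r(5)*T(3 - 1*5, n(-5)) = (2*5*(-23 + 5))*((3 - 1*5) - 5) = (2*5*(-18))*((3 - 5) - 5) = -180*(-2 - 5) = -180*(-7) = 1260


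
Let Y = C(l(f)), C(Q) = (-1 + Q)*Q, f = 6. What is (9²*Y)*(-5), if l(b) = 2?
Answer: -810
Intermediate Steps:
C(Q) = Q*(-1 + Q)
Y = 2 (Y = 2*(-1 + 2) = 2*1 = 2)
(9²*Y)*(-5) = (9²*2)*(-5) = (81*2)*(-5) = 162*(-5) = -810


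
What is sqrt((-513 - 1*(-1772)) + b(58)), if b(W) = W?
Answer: sqrt(1317) ≈ 36.290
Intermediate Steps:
sqrt((-513 - 1*(-1772)) + b(58)) = sqrt((-513 - 1*(-1772)) + 58) = sqrt((-513 + 1772) + 58) = sqrt(1259 + 58) = sqrt(1317)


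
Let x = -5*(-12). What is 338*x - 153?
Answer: 20127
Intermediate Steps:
x = 60
338*x - 153 = 338*60 - 153 = 20280 - 153 = 20127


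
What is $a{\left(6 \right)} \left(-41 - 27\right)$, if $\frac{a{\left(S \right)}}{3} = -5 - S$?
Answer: $2244$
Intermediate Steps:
$a{\left(S \right)} = -15 - 3 S$ ($a{\left(S \right)} = 3 \left(-5 - S\right) = -15 - 3 S$)
$a{\left(6 \right)} \left(-41 - 27\right) = \left(-15 - 18\right) \left(-41 - 27\right) = \left(-15 - 18\right) \left(-68\right) = \left(-33\right) \left(-68\right) = 2244$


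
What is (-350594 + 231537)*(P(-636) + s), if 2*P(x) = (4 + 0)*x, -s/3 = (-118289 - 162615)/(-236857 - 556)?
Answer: 36054275138736/237413 ≈ 1.5186e+8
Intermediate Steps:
s = -842712/237413 (s = -3*(-118289 - 162615)/(-236857 - 556) = -(-842712)/(-237413) = -(-842712)*(-1)/237413 = -3*280904/237413 = -842712/237413 ≈ -3.5496)
P(x) = 2*x (P(x) = ((4 + 0)*x)/2 = (4*x)/2 = 2*x)
(-350594 + 231537)*(P(-636) + s) = (-350594 + 231537)*(2*(-636) - 842712/237413) = -119057*(-1272 - 842712/237413) = -119057*(-302832048/237413) = 36054275138736/237413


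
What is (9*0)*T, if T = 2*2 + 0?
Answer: 0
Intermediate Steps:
T = 4 (T = 4 + 0 = 4)
(9*0)*T = (9*0)*4 = 0*4 = 0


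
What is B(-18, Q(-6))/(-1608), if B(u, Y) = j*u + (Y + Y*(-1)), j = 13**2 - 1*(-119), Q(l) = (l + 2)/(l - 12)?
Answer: 216/67 ≈ 3.2239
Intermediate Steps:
Q(l) = (2 + l)/(-12 + l)
j = 288 (j = 169 + 119 = 288)
B(u, Y) = 288*u (B(u, Y) = 288*u + (Y + Y*(-1)) = 288*u + (Y - Y) = 288*u + 0 = 288*u)
B(-18, Q(-6))/(-1608) = (288*(-18))/(-1608) = -5184*(-1/1608) = 216/67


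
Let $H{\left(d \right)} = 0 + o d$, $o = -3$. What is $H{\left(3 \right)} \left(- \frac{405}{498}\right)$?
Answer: $\frac{1215}{166} \approx 7.3193$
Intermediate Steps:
$H{\left(d \right)} = - 3 d$ ($H{\left(d \right)} = 0 - 3 d = - 3 d$)
$H{\left(3 \right)} \left(- \frac{405}{498}\right) = \left(-3\right) 3 \left(- \frac{405}{498}\right) = - 9 \left(\left(-405\right) \frac{1}{498}\right) = \left(-9\right) \left(- \frac{135}{166}\right) = \frac{1215}{166}$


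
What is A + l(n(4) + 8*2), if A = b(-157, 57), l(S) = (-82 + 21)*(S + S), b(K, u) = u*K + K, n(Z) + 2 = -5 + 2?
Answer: -10448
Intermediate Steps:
n(Z) = -5 (n(Z) = -2 + (-5 + 2) = -2 - 3 = -5)
b(K, u) = K + K*u (b(K, u) = K*u + K = K + K*u)
l(S) = -122*S
A = -9106 (A = -157*(1 + 57) = -157*58 = -9106)
A + l(n(4) + 8*2) = -9106 - 122*(-5 + 8*2) = -9106 - 122*(-5 + 16) = -9106 - 122*11 = -9106 - 1342 = -10448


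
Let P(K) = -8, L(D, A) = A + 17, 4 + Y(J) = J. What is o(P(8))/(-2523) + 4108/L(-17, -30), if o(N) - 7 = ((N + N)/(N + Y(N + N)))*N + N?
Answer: -1860279/5887 ≈ -316.00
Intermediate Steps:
Y(J) = -4 + J
L(D, A) = 17 + A
o(N) = 7 + N + 2*N²/(-4 + 3*N) (o(N) = 7 + (((N + N)/(N + (-4 + (N + N))))*N + N) = 7 + (((2*N)/(N + (-4 + 2*N)))*N + N) = 7 + (((2*N)/(-4 + 3*N))*N + N) = 7 + ((2*N/(-4 + 3*N))*N + N) = 7 + (2*N²/(-4 + 3*N) + N) = 7 + (N + 2*N²/(-4 + 3*N)) = 7 + N + 2*N²/(-4 + 3*N))
o(P(8))/(-2523) + 4108/L(-17, -30) = ((-28 + 5*(-8)² + 17*(-8))/(-4 + 3*(-8)))/(-2523) + 4108/(17 - 30) = ((-28 + 5*64 - 136)/(-4 - 24))*(-1/2523) + 4108/(-13) = ((-28 + 320 - 136)/(-28))*(-1/2523) + 4108*(-1/13) = -1/28*156*(-1/2523) - 316 = -39/7*(-1/2523) - 316 = 13/5887 - 316 = -1860279/5887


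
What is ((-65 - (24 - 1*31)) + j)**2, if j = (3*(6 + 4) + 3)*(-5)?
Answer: 49729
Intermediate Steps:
j = -165 (j = (3*10 + 3)*(-5) = (30 + 3)*(-5) = 33*(-5) = -165)
((-65 - (24 - 1*31)) + j)**2 = ((-65 - (24 - 1*31)) - 165)**2 = ((-65 - (24 - 31)) - 165)**2 = ((-65 - 1*(-7)) - 165)**2 = ((-65 + 7) - 165)**2 = (-58 - 165)**2 = (-223)**2 = 49729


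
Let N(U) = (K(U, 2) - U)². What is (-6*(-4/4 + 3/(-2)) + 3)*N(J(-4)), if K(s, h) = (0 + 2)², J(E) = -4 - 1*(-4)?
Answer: 288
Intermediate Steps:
J(E) = 0 (J(E) = -4 + 4 = 0)
K(s, h) = 4 (K(s, h) = 2² = 4)
N(U) = (4 - U)²
(-6*(-4/4 + 3/(-2)) + 3)*N(J(-4)) = (-6*(-4/4 + 3/(-2)) + 3)*(-4 + 0)² = (-6*(-4*¼ + 3*(-½)) + 3)*(-4)² = (-6*(-1 - 3/2) + 3)*16 = (-6*(-5/2) + 3)*16 = (15 + 3)*16 = 18*16 = 288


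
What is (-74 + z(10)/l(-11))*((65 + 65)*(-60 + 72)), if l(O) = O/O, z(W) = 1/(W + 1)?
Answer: -1268280/11 ≈ -1.1530e+5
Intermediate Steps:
z(W) = 1/(1 + W)
l(O) = 1
(-74 + z(10)/l(-11))*((65 + 65)*(-60 + 72)) = (-74 + 1/((1 + 10)*1))*((65 + 65)*(-60 + 72)) = (-74 + 1/11)*(130*12) = (-74 + (1/11)*1)*1560 = (-74 + 1/11)*1560 = -813/11*1560 = -1268280/11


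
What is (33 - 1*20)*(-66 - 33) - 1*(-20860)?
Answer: 19573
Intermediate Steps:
(33 - 1*20)*(-66 - 33) - 1*(-20860) = (33 - 20)*(-99) + 20860 = 13*(-99) + 20860 = -1287 + 20860 = 19573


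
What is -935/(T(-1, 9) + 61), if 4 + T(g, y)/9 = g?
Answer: -935/16 ≈ -58.438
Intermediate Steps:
T(g, y) = -36 + 9*g
-935/(T(-1, 9) + 61) = -935/((-36 + 9*(-1)) + 61) = -935/((-36 - 9) + 61) = -935/(-45 + 61) = -935/16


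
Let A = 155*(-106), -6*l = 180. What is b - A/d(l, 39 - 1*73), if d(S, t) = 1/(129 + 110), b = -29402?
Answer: 3897368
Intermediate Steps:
l = -30 (l = -⅙*180 = -30)
d(S, t) = 1/239
A = -16430
b - A/d(l, 39 - 1*73) = -29402 - (-16430)/1/239 = -29402 - (-16430)*239 = -29402 - 1*(-3926770) = -29402 + 3926770 = 3897368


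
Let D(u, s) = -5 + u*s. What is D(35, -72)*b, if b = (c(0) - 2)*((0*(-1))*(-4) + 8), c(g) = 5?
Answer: -60600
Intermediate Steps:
D(u, s) = -5 + s*u
b = 24 (b = (5 - 2)*((0*(-1))*(-4) + 8) = 3*(0*(-4) + 8) = 3*(0 + 8) = 3*8 = 24)
D(35, -72)*b = (-5 - 72*35)*24 = (-5 - 2520)*24 = -2525*24 = -60600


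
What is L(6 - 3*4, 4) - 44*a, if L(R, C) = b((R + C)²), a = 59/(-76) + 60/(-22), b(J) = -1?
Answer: 2910/19 ≈ 153.16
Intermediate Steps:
a = -2929/836 (a = 59*(-1/76) + 60*(-1/22) = -59/76 - 30/11 = -2929/836 ≈ -3.5036)
L(R, C) = -1
L(6 - 3*4, 4) - 44*a = -1 - 44*(-2929/836) = -1 + 2929/19 = 2910/19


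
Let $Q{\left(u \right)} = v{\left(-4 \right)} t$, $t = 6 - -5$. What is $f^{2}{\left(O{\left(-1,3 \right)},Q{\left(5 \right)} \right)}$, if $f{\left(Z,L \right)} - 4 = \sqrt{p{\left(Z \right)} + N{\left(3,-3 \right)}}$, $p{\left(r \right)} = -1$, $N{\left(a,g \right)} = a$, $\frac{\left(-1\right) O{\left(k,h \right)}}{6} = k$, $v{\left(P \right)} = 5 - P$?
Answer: $\left(4 + \sqrt{2}\right)^{2} \approx 29.314$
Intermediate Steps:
$O{\left(k,h \right)} = - 6 k$
$t = 11$ ($t = 6 + 5 = 11$)
$Q{\left(u \right)} = 99$ ($Q{\left(u \right)} = \left(5 - -4\right) 11 = \left(5 + 4\right) 11 = 9 \cdot 11 = 99$)
$f{\left(Z,L \right)} = 4 + \sqrt{2}$ ($f{\left(Z,L \right)} = 4 + \sqrt{-1 + 3} = 4 + \sqrt{2}$)
$f^{2}{\left(O{\left(-1,3 \right)},Q{\left(5 \right)} \right)} = \left(4 + \sqrt{2}\right)^{2}$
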